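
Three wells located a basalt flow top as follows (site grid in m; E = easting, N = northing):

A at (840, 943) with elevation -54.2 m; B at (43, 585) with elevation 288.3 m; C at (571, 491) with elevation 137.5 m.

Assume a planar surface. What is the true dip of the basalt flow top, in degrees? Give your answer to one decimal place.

21.8°

Let the plane be z = a·E + b·N + c.
B−A: −797a − 358b = 342.5;  C−A: −269a − 452b = 191.7.
Solving gives a = −0.32652, b = −0.22979.
Gradient magnitude |∇z| = √(a² + b²) = √(0.10661 + 0.05281) = 0.39927.
True dip = arctan(0.39927) = 21.8°, dipping toward NE (azimuth ≈ 055°).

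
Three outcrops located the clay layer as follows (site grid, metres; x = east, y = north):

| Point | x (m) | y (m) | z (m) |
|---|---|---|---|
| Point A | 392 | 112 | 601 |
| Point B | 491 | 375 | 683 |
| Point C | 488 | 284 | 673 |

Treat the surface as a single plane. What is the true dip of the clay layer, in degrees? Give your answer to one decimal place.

30.7°

Let the plane be z = a·x + b·y + c.
Point B−Point A: 99a + 263b = 82;  Point C−Point A: 96a + 172b = 72.
Solving gives a = 0.58783, b = 0.09051.
Gradient magnitude |∇z| = √(a² + b²) = √(0.34555 + 0.00819) = 0.59476.
True dip = arctan(0.59476) = 30.7°, dipping toward W (azimuth ≈ 261°).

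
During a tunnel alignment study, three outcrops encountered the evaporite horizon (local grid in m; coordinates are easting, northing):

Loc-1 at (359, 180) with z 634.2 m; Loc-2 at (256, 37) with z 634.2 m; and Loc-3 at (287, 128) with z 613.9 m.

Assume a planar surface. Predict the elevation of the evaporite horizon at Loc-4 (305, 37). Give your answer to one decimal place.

Let the plane be z = a·easting + b·northing + c.
Loc-2−Loc-1: −103a − 143b = 0;  Loc-3−Loc-1: −72a − 52b = −20.3.
Solving gives a = 0.58763, b = −0.42326.
Then c = 634.2 − a·359 − b·180 = 499.43.
At (305, 37): z = 179.2 − 15.7 + 499.43 = 663.0 m.

663.0 m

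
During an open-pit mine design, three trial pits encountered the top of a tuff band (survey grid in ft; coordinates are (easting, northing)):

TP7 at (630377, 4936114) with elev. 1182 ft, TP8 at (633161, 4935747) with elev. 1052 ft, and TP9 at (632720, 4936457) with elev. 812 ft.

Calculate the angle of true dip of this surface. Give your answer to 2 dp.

22.39°

Two edge vectors: TP7→TP8 = (2784, -367, -130), TP7→TP9 = (2343, 343, -370).
Normal n = (TP7→TP8) × (TP7→TP9) = (180380, 725490, 1814793).
So ∂z/∂E = −n_x/n_z = −0.09939 and ∂z/∂N = −n_y/n_z = −0.39976.
Gradient magnitude |∇z| = √(a² + b²) = √(0.00988 + 0.15981) = 0.41194.
True dip = arctan(0.41194) = 22.39°, dipping toward NNE (azimuth ≈ 014°).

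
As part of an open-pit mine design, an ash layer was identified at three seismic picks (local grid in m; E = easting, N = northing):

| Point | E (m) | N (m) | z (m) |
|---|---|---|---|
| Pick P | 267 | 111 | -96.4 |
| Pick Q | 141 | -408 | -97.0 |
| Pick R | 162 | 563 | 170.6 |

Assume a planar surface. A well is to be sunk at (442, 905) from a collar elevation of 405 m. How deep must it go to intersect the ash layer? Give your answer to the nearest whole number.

Two edge vectors: Pick P→Pick Q = (-126, -519, -0.6), Pick P→Pick R = (-105, 452, 267).
Normal n = (Pick P→Pick Q) × (Pick P→Pick R) = (-138301.8, 33705, -111447).
So ∂z/∂E = −n_x/n_z = −1.24096 and ∂z/∂N = −n_y/n_z = 0.30243.
Intercept c from Pick P: -96.4 + 331.34 − 33.57 = 201.37.
At (442, 905): z_contact = −548.5 + 273.7 + 201.37 = -73.4 m.
Depth below ground = 405 − (-73.4) = 478 m.

478 m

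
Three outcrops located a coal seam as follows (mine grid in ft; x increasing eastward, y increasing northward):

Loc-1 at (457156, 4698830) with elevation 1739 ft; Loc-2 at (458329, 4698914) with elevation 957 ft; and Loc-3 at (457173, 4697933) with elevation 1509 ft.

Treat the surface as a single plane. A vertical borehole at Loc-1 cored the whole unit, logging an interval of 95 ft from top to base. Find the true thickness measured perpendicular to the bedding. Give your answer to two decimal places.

Let the plane be z = a·x + b·y + c.
Loc-2−Loc-1: 1173a + 84b = −782;  Loc-3−Loc-1: 17a − 897b = −230.
Solving gives a = −0.68410, b = 0.24345.
|∇z| = √(a²+b²) = 0.72613, so dip δ = arctan(0.72613) = 35.98°.
True thickness = vertical thickness × cos δ = 95 × cos 35.98° = 76.87 ft.

76.87 ft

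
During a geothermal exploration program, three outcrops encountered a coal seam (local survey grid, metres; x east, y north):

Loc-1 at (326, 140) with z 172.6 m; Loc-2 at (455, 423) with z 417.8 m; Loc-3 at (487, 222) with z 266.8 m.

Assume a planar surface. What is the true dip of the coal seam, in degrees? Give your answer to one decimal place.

38.8°

Two edge vectors: Loc-1→Loc-2 = (129, 283, 245.2), Loc-1→Loc-3 = (161, 82, 94.2).
Normal n = (Loc-1→Loc-2) × (Loc-1→Loc-3) = (6552.2, 27325.4, -34985).
So ∂z/∂x = −n_x/n_z = 0.18729 and ∂z/∂y = −n_y/n_z = 0.78106.
Gradient magnitude |∇z| = √(a² + b²) = √(0.03508 + 0.61006) = 0.80320.
True dip = arctan(0.80320) = 38.8°, dipping toward SSW (azimuth ≈ 193°).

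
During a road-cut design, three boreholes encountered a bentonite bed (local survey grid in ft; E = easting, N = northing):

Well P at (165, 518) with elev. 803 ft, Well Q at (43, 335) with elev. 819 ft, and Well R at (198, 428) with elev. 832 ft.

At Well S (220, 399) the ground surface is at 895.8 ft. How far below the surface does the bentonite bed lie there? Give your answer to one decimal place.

Let the plane be z = a·E + b·N + c.
Well Q−Well P: −122a − 183b = 16;  Well R−Well P: 33a − 90b = 29.
Solving gives a = 0.22722, b = −0.23891.
Then c = 803 − a·165 − b·518 = 889.26.
At (220, 399): z_contact = 49.99 − 95.32 + 889.26 = 843.93 ft.
Depth below ground = 895.8 − 843.93 = 51.9 ft.

51.9 ft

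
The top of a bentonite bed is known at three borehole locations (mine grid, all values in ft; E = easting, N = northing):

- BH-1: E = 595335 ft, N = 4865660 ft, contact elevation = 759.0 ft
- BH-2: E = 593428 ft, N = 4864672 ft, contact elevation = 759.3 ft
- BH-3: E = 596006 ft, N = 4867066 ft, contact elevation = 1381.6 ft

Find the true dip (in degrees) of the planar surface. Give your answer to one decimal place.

Let the plane be z = a·E + b·N + c.
BH-2−BH-1: −1907a − 988b = 0.3;  BH-3−BH-1: 671a + 1406b = 622.6.
Solving gives a = −0.30499, b = 0.58837.
Gradient magnitude |∇z| = √(a² + b²) = √(0.09302 + 0.34618) = 0.66272.
True dip = arctan(0.66272) = 33.5°, dipping toward SSE (azimuth ≈ 153°).

33.5°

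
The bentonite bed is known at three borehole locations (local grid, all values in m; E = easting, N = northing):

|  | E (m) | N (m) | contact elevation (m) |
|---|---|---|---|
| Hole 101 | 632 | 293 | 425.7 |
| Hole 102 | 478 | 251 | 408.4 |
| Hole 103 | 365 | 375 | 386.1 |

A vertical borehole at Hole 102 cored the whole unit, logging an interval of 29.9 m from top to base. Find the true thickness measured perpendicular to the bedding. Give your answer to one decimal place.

Let the plane be z = a·E + b·N + c.
Hole 102−Hole 101: −154a − 42b = −17.3;  Hole 103−Hole 101: −267a + 82b = −39.6.
Solving gives a = 0.12926, b = −0.06205.
|∇z| = √(a²+b²) = 0.14338, so dip δ = arctan(0.14338) = 8.16°.
True thickness = vertical thickness × cos δ = 29.9 × cos 8.16° = 29.6 m.

29.6 m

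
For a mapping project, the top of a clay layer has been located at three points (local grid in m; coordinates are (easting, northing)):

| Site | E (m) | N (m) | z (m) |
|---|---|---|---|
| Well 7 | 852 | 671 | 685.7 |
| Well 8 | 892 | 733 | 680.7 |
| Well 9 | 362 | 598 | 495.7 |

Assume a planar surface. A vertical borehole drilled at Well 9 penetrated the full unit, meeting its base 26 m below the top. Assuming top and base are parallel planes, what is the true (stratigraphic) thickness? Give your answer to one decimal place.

Two edge vectors: Well 7→Well 8 = (40, 62, -5), Well 7→Well 9 = (-490, -73, -190).
Normal n = (Well 7→Well 8) × (Well 7→Well 9) = (-12145, 10050, 27460).
So ∂z/∂E = −n_x/n_z = 0.44228 and ∂z/∂N = −n_y/n_z = −0.36599.
|∇z| = √(a²+b²) = 0.57407, so dip δ = arctan(0.57407) = 29.86°.
True thickness = vertical thickness × cos δ = 26 × cos 29.86° = 22.5 m.

22.5 m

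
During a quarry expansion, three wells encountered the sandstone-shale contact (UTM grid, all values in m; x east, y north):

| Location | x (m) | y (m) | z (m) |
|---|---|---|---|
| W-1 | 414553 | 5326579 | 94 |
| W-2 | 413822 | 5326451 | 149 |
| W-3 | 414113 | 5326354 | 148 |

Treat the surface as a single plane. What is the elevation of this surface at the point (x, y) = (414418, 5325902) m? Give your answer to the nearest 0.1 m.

Let the plane be z = a·x + b·y + c.
W-2−W-1: −731a − 128b = 55;  W-3−W-1: −440a − 225b = 54.
Solving gives a = −0.050510841, b = −0.141223244.
Then c = 94 − a·414553 − b·5326579 = 773270.19.
At (414418, 5325902): z = −20932.6 − 752141.2 + 773270.19 = 196.4 m.

196.4 m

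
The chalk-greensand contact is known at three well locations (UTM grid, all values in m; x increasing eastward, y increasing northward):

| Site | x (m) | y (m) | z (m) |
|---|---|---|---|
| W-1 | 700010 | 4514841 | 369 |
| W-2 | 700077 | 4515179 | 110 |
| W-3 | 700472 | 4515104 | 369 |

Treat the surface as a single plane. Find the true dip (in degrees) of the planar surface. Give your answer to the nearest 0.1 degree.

44.8°

Two edge vectors: W-1→W-2 = (67, 338, -259), W-1→W-3 = (462, 263, 0).
Normal n = (W-1→W-2) × (W-1→W-3) = (68117, -119658, -138535).
So ∂z/∂x = −n_x/n_z = 0.49170 and ∂z/∂y = −n_y/n_z = −0.86374.
Gradient magnitude |∇z| = √(a² + b²) = √(0.24176 + 0.74604) = 0.99389.
True dip = arctan(0.99389) = 44.8°, dipping toward NNW (azimuth ≈ 330°).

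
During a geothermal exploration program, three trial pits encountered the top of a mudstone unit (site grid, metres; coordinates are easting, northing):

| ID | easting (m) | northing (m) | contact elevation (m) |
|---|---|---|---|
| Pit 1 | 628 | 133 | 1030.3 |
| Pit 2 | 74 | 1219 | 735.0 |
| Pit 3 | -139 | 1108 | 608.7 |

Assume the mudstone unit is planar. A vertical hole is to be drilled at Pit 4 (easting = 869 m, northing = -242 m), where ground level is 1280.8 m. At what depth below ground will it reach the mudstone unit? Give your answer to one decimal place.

119.7 m

Two edge vectors: Pit 1→Pit 2 = (-554, 1086, -295.3), Pit 1→Pit 3 = (-767, 975, -421.6).
Normal n = (Pit 1→Pit 2) × (Pit 1→Pit 3) = (-169940.1, -7071.3, 292812).
So ∂z/∂easting = −n_x/n_z = 0.580373 and ∂z/∂northing = −n_y/n_z = 0.024150.
Intercept c from Pit 1: 1030.3 − 364.47 − 3.21 = 662.61.
At (869, -242): z_contact = 504.34 − 5.84 + 662.61 = 1161.11 m.
Depth below ground = 1280.8 − 1161.11 = 119.7 m.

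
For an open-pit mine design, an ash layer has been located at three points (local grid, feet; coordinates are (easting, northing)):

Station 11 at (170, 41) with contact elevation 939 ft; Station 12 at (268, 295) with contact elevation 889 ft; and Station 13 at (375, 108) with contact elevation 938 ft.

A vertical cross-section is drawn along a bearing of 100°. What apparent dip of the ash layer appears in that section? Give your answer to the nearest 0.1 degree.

Let the plane be z = a·E + b·N + c.
Station 12−Station 11: 98a + 254b = −50;  Station 13−Station 11: 205a + 67b = −1.
Solving gives a = 0.06804, b = −0.22310.
Unit vector along 100° is (sin 100°, cos 100°) = (0.9848, -0.1736).
Slope in that direction = a·(0.9848) + b·(-0.1736) = 0.10575.
Apparent dip = arctan|0.10575| = 6.0° (true dip is 13.1°, so apparent ≤ true as expected).

6.0°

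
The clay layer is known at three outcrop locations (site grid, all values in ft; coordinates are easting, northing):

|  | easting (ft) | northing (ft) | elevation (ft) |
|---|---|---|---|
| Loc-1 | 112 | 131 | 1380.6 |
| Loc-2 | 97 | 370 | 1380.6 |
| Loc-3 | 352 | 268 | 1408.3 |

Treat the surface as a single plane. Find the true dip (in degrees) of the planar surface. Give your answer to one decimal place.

6.4°

Two edge vectors: Loc-1→Loc-2 = (-15, 239, 0), Loc-1→Loc-3 = (240, 137, 27.7).
Normal n = (Loc-1→Loc-2) × (Loc-1→Loc-3) = (6620.3, 415.5, -59415).
So ∂z/∂easting = −n_x/n_z = 0.11142 and ∂z/∂northing = −n_y/n_z = 0.00699.
Gradient magnitude |∇z| = √(a² + b²) = √(0.01242 + 0.00005) = 0.11164.
True dip = arctan(0.11164) = 6.4°, dipping toward W (azimuth ≈ 266°).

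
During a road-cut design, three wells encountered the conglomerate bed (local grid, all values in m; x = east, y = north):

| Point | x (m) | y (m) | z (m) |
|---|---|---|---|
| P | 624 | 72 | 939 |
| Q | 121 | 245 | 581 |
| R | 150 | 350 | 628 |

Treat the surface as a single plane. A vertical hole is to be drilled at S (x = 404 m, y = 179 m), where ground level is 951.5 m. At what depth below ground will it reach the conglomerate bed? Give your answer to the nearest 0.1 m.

Two edge vectors: P→Q = (-503, 173, -358), P→R = (-474, 278, -311).
Normal n = (P→Q) × (P→R) = (45721, 13259, -57832).
So ∂z/∂x = −n_x/n_z = 0.79058 and ∂z/∂y = −n_y/n_z = 0.22927.
Intercept c from P: 939 − 493.32 − 16.51 = 429.17.
At (404, 179): z_contact = 319.40 + 41.04 + 429.17 = 789.60 m.
Depth below ground = 951.5 − 789.60 = 161.9 m.

161.9 m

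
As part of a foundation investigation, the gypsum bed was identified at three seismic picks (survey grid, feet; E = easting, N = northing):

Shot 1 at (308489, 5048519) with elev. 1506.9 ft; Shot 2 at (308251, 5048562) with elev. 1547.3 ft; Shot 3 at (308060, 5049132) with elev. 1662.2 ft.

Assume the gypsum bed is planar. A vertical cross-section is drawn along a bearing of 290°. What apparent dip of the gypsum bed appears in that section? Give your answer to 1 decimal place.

Two edge vectors: Shot 1→Shot 2 = (-238, 43, 40.4), Shot 1→Shot 3 = (-429, 613, 155.3).
Normal n = (Shot 1→Shot 2) × (Shot 1→Shot 3) = (-18087.3, 19629.8, -127447).
So ∂z/∂E = −n_x/n_z = −0.14192 and ∂z/∂N = −n_y/n_z = 0.15402.
Unit vector along 290° is (sin 290°, cos 290°) = (-0.9397, 0.3420).
Slope in that direction = a·(-0.9397) + b·(0.3420) = 0.18604.
Apparent dip = arctan|0.18604| = 10.5° (true dip is 11.8°, so apparent ≤ true as expected).

10.5°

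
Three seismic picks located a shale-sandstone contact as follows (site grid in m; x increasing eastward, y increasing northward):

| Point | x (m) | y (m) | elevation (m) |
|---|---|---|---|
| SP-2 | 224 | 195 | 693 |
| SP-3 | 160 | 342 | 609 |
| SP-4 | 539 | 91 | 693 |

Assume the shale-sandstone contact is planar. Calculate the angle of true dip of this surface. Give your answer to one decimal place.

Two edge vectors: SP-2→SP-3 = (-64, 147, -84), SP-2→SP-4 = (315, -104, 0).
Normal n = (SP-2→SP-3) × (SP-2→SP-4) = (-8736, -26460, -39649).
So ∂z/∂x = −n_x/n_z = −0.22033 and ∂z/∂y = −n_y/n_z = −0.66736.
Gradient magnitude |∇z| = √(a² + b²) = √(0.04855 + 0.44536) = 0.70279.
True dip = arctan(0.70279) = 35.1°, dipping toward NNE (azimuth ≈ 018°).

35.1°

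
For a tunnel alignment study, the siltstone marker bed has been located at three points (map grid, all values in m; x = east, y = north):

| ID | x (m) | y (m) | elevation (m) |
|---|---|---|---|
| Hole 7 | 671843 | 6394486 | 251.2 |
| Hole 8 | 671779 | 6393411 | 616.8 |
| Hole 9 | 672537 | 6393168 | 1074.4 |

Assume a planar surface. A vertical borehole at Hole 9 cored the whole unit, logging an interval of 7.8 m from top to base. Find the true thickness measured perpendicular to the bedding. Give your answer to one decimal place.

6.7 m

Two edge vectors: Hole 7→Hole 8 = (-64, -1075, 365.6), Hole 7→Hole 9 = (694, -1318, 823.2).
Normal n = (Hole 7→Hole 8) × (Hole 7→Hole 9) = (-403079.2, 306411.2, 830402).
So ∂z/∂x = −n_x/n_z = 0.48540 and ∂z/∂y = −n_y/n_z = −0.36899.
|∇z| = √(a²+b²) = 0.60973, so dip δ = arctan(0.60973) = 31.37°.
True thickness = vertical thickness × cos δ = 7.8 × cos 31.37° = 6.7 m.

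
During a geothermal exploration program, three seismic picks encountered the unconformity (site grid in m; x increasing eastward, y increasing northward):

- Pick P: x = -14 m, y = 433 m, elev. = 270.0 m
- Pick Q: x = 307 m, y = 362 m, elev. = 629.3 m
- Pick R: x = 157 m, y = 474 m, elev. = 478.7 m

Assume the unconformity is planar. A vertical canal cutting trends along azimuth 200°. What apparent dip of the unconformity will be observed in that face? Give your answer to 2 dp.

31.20°

Let the plane be z = a·x + b·y + c.
Pick Q−Pick P: 321a − 71b = 359.3;  Pick R−Pick P: 171a + 41b = 208.7.
Solving gives a = 1.16785, b = 0.21945.
Unit vector along 200° is (sin 200°, cos 200°) = (-0.3420, -0.9397).
Slope in that direction = a·(-0.3420) + b·(-0.9397) = −0.60564.
Apparent dip = arctan|0.60564| = 31.20° (true dip is 49.9°, so apparent ≤ true as expected).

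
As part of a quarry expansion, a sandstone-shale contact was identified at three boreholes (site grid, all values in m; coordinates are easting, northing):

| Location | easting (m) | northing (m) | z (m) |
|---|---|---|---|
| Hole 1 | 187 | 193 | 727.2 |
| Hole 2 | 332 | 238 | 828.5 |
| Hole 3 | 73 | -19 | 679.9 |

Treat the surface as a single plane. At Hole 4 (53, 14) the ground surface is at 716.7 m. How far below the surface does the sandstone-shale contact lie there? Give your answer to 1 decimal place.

58.0 m

Let the plane be z = a·easting + b·northing + c.
Hole 2−Hole 1: 145a + 45b = 101.3;  Hole 3−Hole 1: −114a − 212b = −47.3.
Solving gives a = 0.75545, b = −0.18312.
Then c = 727.2 − a·187 − b·193 = 621.27.
At (53, 14): z_contact = 40.04 − 2.56 + 621.27 = 658.75 m.
Depth below ground = 716.7 − 658.75 = 58.0 m.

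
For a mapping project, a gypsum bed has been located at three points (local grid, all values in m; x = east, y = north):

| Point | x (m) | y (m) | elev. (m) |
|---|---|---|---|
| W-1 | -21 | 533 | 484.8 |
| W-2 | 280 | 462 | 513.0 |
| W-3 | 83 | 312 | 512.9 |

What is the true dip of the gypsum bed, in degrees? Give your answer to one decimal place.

Two edge vectors: W-1→W-2 = (301, -71, 28.2), W-1→W-3 = (104, -221, 28.1).
Normal n = (W-1→W-2) × (W-1→W-3) = (4237.1, -5525.3, -59137).
So ∂z/∂x = −n_x/n_z = 0.07165 and ∂z/∂y = −n_y/n_z = −0.09343.
Gradient magnitude |∇z| = √(a² + b²) = √(0.00513 + 0.00873) = 0.11774.
True dip = arctan(0.11774) = 6.7°, dipping toward NW (azimuth ≈ 323°).

6.7°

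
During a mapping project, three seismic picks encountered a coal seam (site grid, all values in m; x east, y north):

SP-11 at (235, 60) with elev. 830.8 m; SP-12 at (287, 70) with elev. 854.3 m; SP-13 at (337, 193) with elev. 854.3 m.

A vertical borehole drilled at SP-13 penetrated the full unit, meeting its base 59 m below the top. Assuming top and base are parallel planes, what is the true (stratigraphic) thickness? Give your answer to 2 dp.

Let the plane be z = a·x + b·y + c.
SP-12−SP-11: 52a + 10b = 23.5;  SP-13−SP-11: 102a + 133b = 23.5.
Solving gives a = 0.49025, b = −0.19929.
|∇z| = √(a²+b²) = 0.52921, so dip δ = arctan(0.52921) = 27.89°.
True thickness = vertical thickness × cos δ = 59 × cos 27.89° = 52.15 m.

52.15 m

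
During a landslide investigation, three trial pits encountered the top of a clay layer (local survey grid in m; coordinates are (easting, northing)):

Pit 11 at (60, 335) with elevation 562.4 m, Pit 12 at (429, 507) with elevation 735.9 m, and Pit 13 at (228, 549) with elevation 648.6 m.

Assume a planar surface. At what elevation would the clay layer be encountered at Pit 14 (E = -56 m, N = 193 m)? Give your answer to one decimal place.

503.2 m

Let the plane be z = a·E + b·N + c.
Pit 12−Pit 11: 369a + 172b = 173.5;  Pit 13−Pit 11: 168a + 214b = 86.2.
Solving gives a = 0.44543, b = 0.05312.
Then c = 562.4 − a·60 − b·335 = 517.88.
At (-56, 193): z = −24.9 + 10.3 + 517.88 = 503.2 m.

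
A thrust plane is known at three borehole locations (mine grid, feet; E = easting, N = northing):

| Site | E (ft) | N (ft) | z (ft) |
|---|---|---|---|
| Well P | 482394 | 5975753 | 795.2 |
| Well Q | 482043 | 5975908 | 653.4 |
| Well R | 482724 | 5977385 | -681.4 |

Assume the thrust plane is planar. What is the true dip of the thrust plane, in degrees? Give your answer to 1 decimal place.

42.2°

Two edge vectors: Well P→Well Q = (-351, 155, -141.8), Well P→Well R = (330, 1632, -1476.6).
Normal n = (Well P→Well Q) × (Well P→Well R) = (2544.6, -565080.6, -623982).
So ∂z/∂E = −n_x/n_z = 0.00408 and ∂z/∂N = −n_y/n_z = −0.90560.
Gradient magnitude |∇z| = √(a² + b²) = √(0.00002 + 0.82012) = 0.90561.
True dip = arctan(0.90561) = 42.2°, dipping toward N (azimuth ≈ 360°).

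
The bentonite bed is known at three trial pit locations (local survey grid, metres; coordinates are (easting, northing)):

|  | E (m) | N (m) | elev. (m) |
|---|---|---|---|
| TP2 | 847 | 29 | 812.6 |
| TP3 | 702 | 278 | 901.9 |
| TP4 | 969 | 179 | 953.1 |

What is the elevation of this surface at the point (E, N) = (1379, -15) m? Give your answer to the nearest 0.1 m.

Let the plane be z = a·E + b·N + c.
TP3−TP2: −145a + 249b = 89.3;  TP4−TP2: 122a + 150b = 140.5.
Solving gives a = 0.414163, b = 0.599814.
Then c = 812.6 − a·847 − b·29 = 444.41.
At (1379, -15): z = 571.1 − 9.0 + 444.41 = 1006.5 m.

1006.5 m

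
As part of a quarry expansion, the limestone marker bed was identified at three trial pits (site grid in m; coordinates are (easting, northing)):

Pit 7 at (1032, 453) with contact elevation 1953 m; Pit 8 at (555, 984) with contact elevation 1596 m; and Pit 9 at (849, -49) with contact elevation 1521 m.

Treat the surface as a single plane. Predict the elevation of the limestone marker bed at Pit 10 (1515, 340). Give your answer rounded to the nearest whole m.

Two edge vectors: Pit 7→Pit 8 = (-477, 531, -357), Pit 7→Pit 9 = (-183, -502, -432).
Normal n = (Pit 7→Pit 8) × (Pit 7→Pit 9) = (-408606, -140733, 336627).
So ∂z/∂E = −n_x/n_z = 1.21382 and ∂z/∂N = −n_y/n_z = 0.41807.
Intercept c from Pit 7: 1953 − 1252.67 − 189.38 = 510.95.
At (1515, 340): z = 1838.9 + 142.1 + 510.95 = 2492.0 m.

2492 m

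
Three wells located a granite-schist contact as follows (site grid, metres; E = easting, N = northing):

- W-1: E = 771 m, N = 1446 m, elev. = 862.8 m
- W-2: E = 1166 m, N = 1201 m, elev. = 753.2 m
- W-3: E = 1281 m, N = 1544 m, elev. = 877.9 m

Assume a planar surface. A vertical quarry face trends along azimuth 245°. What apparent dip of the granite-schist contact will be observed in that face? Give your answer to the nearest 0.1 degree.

Let the plane be z = a·E + b·N + c.
W-2−W-1: 395a − 245b = −109.6;  W-3−W-1: 510a + 98b = 15.1.
Solving gives a = −0.04302, b = 0.37798.
Unit vector along 245° is (sin 245°, cos 245°) = (-0.9063, -0.4226).
Slope in that direction = a·(-0.9063) + b·(-0.4226) = −0.12075.
Apparent dip = arctan|0.12075| = 6.9° (true dip is 20.8°, so apparent ≤ true as expected).

6.9°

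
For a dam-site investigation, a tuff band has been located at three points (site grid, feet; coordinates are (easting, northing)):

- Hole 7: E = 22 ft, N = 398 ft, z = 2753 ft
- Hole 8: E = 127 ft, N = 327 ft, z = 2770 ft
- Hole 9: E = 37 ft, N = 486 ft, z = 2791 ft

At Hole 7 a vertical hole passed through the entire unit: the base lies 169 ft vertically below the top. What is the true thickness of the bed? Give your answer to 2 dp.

148.39 ft

Two edge vectors: Hole 7→Hole 8 = (105, -71, 17), Hole 7→Hole 9 = (15, 88, 38).
Normal n = (Hole 7→Hole 8) × (Hole 7→Hole 9) = (-4194, -3735, 10305).
So ∂z/∂E = −n_x/n_z = 0.40699 and ∂z/∂N = −n_y/n_z = 0.36245.
|∇z| = √(a²+b²) = 0.54498, so dip δ = arctan(0.54498) = 28.59°.
True thickness = vertical thickness × cos δ = 169 × cos 28.59° = 148.39 ft.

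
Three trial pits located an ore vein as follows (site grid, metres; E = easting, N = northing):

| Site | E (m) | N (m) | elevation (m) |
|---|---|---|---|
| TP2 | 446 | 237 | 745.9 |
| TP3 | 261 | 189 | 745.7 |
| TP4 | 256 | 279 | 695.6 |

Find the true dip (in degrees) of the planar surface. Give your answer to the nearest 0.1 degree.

Let the plane be z = a·E + b·N + c.
TP3−TP2: −185a − 48b = −0.2;  TP4−TP2: −190a + 42b = −50.3.
Solving gives a = 0.14345, b = −0.54870.
Gradient magnitude |∇z| = √(a² + b²) = √(0.02058 + 0.30107) = 0.56714.
True dip = arctan(0.56714) = 29.6°, dipping toward NNW (azimuth ≈ 345°).

29.6°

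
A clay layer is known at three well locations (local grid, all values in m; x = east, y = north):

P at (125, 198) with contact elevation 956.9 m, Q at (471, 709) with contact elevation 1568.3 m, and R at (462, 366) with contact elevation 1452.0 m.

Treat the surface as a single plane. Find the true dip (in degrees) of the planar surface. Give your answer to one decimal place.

Two edge vectors: P→Q = (346, 511, 611.4), P→R = (337, 168, 495.1).
Normal n = (P→Q) × (P→R) = (150280.9, 34737.2, -114079).
So ∂z/∂x = −n_x/n_z = 1.31734 and ∂z/∂y = −n_y/n_z = 0.30450.
Gradient magnitude |∇z| = √(a² + b²) = √(1.73539 + 0.09272) = 1.35208.
True dip = arctan(1.35208) = 53.5°, dipping toward WSW (azimuth ≈ 257°).

53.5°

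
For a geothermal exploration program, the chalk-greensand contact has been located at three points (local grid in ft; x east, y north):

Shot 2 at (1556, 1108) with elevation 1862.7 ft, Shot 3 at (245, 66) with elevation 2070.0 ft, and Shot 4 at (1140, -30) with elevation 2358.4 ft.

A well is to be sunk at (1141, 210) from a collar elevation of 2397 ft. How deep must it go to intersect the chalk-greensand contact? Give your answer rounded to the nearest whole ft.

166 ft

Two edge vectors: Shot 2→Shot 3 = (-1311, -1042, 207.3), Shot 2→Shot 4 = (-416, -1138, 495.7).
Normal n = (Shot 2→Shot 3) × (Shot 2→Shot 4) = (-280612, 563625.9, 1058446).
So ∂z/∂x = −n_x/n_z = 0.26512 and ∂z/∂y = −n_y/n_z = −0.53250.
Intercept c from Shot 2: 1862.7 − 412.52 + 590.01 = 2040.19.
At (1141, 210): z_contact = 302.5 − 111.8 + 2040.19 = 2230.9 ft.
Depth below ground = 2397 − 2230.9 = 166 ft.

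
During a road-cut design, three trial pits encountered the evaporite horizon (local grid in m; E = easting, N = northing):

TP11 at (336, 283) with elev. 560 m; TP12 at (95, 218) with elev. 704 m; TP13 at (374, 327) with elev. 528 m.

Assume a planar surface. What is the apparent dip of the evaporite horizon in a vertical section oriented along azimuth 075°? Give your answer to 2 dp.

29.97°

Let the plane be z = a·E + b·N + c.
TP12−TP11: −241a − 65b = 144;  TP13−TP11: 38a + 44b = −32.
Solving gives a = −0.52324, b = −0.27539.
Unit vector along 075° is (sin 75°, cos 75°) = (0.9659, 0.2588).
Slope in that direction = a·(0.9659) + b·(0.2588) = −0.57668.
Apparent dip = arctan|0.57668| = 29.97° (true dip is 30.6°, so apparent ≤ true as expected).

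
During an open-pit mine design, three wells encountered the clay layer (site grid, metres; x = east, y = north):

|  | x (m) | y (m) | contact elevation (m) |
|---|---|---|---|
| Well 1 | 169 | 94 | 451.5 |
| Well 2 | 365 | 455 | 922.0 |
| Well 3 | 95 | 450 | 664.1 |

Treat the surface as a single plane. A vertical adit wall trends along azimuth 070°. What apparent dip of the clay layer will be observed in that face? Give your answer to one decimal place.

49.1°

Two edge vectors: Well 1→Well 2 = (196, 361, 470.5), Well 1→Well 3 = (-74, 356, 212.6).
Normal n = (Well 1→Well 2) × (Well 1→Well 3) = (-90749.4, -76486.6, 96490).
So ∂z/∂x = −n_x/n_z = 0.94051 and ∂z/∂y = −n_y/n_z = 0.79269.
Unit vector along 070° is (sin 70°, cos 70°) = (0.9397, 0.3420).
Slope in that direction = a·(0.9397) + b·(0.3420) = 1.15490.
Apparent dip = arctan|1.15490| = 49.1° (true dip is 50.9°, so apparent ≤ true as expected).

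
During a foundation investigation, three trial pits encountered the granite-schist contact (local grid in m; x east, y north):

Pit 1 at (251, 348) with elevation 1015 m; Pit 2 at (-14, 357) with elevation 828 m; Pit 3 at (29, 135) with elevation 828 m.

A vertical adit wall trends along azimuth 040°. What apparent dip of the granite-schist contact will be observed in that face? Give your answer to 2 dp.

Let the plane be z = a·x + b·y + c.
Pit 2−Pit 1: −265a + 9b = −187;  Pit 3−Pit 1: −222a − 213b = −187.
Solving gives a = 0.71033, b = 0.13759.
Unit vector along 040° is (sin 40°, cos 40°) = (0.6428, 0.7660).
Slope in that direction = a·(0.6428) + b·(0.7660) = 0.56199.
Apparent dip = arctan|0.56199| = 29.34° (true dip is 35.9°, so apparent ≤ true as expected).

29.34°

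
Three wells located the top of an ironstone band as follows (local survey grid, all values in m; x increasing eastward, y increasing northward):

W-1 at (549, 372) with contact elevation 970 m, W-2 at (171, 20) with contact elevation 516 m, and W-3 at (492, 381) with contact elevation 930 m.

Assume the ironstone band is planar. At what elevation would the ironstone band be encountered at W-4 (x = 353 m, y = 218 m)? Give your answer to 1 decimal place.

747.7 m

Let the plane be z = a·x + b·y + c.
W-2−W-1: −378a − 352b = −454;  W-3−W-1: −57a + 9b = −40.
Solving gives a = 0.77414, b = 0.45845.
Then c = 970 − a·549 − b·372 = 374.45.
At (353, 218): z = 273.3 + 99.9 + 374.45 = 747.7 m.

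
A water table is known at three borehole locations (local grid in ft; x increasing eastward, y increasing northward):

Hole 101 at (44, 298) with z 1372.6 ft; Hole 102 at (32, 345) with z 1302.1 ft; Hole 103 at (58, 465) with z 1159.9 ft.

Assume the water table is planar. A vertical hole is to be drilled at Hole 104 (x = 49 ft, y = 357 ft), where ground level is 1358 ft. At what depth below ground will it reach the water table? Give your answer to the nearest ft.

61 ft

Let the plane be z = a·x + b·y + c.
Hole 102−Hole 101: −12a + 47b = −70.5;  Hole 103−Hole 101: 14a + 167b = −212.7.
Solving gives a = 0.66739, b = −1.32960.
Then c = 1372.6 − a·44 − b·298 = 1739.46.
At (49, 357): z_contact = 32.7 − 474.7 + 1739.46 = 1297.5 ft.
Depth below ground = 1358 − 1297.5 = 61 ft.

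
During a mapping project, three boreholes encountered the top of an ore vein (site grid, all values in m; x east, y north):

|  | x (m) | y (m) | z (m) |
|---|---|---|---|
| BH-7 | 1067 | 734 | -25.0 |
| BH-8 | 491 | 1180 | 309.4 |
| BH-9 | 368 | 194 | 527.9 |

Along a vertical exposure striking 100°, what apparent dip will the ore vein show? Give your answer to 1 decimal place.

33.1°

Let the plane be z = a·x + b·y + c.
BH-8−BH-7: −576a + 446b = 334.4;  BH-9−BH-7: −699a − 540b = 552.9.
Solving gives a = −0.68589, b = −0.13604.
Unit vector along 100° is (sin 100°, cos 100°) = (0.9848, -0.1736).
Slope in that direction = a·(0.9848) + b·(-0.1736) = −0.65185.
Apparent dip = arctan|0.65185| = 33.1° (true dip is 35.0°, so apparent ≤ true as expected).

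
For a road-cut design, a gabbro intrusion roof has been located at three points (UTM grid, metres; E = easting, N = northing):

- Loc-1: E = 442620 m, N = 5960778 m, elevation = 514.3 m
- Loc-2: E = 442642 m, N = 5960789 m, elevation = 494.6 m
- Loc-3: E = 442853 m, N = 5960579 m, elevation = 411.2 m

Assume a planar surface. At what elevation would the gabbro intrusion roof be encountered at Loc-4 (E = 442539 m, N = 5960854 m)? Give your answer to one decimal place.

547.9 m

Let the plane be z = a·E + b·N + c.
Loc-2−Loc-1: 22a + 11b = −19.7;  Loc-3−Loc-1: 233a − 199b = −103.1.
Solving gives a = −0.728194785, b = −0.334519522.
Then c = 514.3 − a·442620 − b·5960778 = 2316824.48.
At (442539, 5960854): z = −322254.6 − 1994022.0 + 2316824.48 = 547.9 m.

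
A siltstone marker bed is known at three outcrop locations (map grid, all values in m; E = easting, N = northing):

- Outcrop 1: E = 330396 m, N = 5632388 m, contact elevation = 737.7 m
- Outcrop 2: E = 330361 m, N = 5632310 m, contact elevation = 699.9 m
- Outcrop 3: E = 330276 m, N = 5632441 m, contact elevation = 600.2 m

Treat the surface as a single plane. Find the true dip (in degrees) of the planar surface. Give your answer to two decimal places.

48.62°

Two edge vectors: Outcrop 1→Outcrop 2 = (-35, -78, -37.8), Outcrop 1→Outcrop 3 = (-120, 53, -137.5).
Normal n = (Outcrop 1→Outcrop 2) × (Outcrop 1→Outcrop 3) = (12728.4, -276.5, -11215).
So ∂z/∂E = −n_x/n_z = 1.13494 and ∂z/∂N = −n_y/n_z = −0.02465.
Gradient magnitude |∇z| = √(a² + b²) = √(1.28810 + 0.00061) = 1.13521.
True dip = arctan(1.13521) = 48.62°, dipping toward W (azimuth ≈ 271°).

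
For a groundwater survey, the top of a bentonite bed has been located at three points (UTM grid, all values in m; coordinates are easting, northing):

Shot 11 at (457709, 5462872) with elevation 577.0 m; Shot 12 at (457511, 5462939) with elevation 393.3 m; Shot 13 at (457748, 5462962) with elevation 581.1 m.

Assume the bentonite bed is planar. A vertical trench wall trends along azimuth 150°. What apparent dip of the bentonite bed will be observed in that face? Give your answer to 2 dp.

34.24°

Two edge vectors: Shot 11→Shot 12 = (-198, 67, -183.7), Shot 11→Shot 13 = (39, 90, 4.1).
Normal n = (Shot 11→Shot 12) × (Shot 11→Shot 13) = (16807.7, -6352.5, -20433).
So ∂z/∂easting = −n_x/n_z = 0.82258 and ∂z/∂northing = −n_y/n_z = −0.31089.
Unit vector along 150° is (sin 150°, cos 150°) = (0.5000, -0.8660).
Slope in that direction = a·(0.5000) + b·(-0.8660) = 0.68053.
Apparent dip = arctan|0.68053| = 34.24° (true dip is 41.3°, so apparent ≤ true as expected).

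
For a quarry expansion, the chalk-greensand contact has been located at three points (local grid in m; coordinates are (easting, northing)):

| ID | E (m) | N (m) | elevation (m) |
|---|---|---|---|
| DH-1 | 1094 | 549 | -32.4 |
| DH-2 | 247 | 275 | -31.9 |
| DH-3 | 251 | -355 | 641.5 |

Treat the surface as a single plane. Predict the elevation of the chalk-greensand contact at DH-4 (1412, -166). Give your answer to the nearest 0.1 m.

Two edge vectors: DH-1→DH-2 = (-847, -274, 0.5), DH-1→DH-3 = (-843, -904, 673.9).
Normal n = (DH-1→DH-2) × (DH-1→DH-3) = (-184196.6, 570371.8, 534706).
So ∂z/∂E = −n_x/n_z = 0.344482 and ∂z/∂N = −n_y/n_z = −1.066702.
Intercept c from DH-1: -32.4 − 376.86 + 585.62 = 176.36.
At (1412, -166): z = 486.4 + 177.1 + 176.36 = 839.8 m.

839.8 m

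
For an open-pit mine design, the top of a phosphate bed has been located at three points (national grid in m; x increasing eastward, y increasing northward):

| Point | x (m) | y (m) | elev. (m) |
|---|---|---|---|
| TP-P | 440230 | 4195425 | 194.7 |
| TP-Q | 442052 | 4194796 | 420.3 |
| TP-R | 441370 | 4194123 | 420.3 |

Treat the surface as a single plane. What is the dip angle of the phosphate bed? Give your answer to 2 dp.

Two edge vectors: TP-P→TP-Q = (1822, -629, 225.6), TP-P→TP-R = (1140, -1302, 225.6).
Normal n = (TP-P→TP-Q) × (TP-P→TP-R) = (151828.8, -153859.2, -1655184).
So ∂z/∂x = −n_x/n_z = 0.09173 and ∂z/∂y = −n_y/n_z = −0.09296.
Gradient magnitude |∇z| = √(a² + b²) = √(0.00841 + 0.00864) = 0.13060.
True dip = arctan(0.13060) = 7.44°, dipping toward NW (azimuth ≈ 315°).

7.44°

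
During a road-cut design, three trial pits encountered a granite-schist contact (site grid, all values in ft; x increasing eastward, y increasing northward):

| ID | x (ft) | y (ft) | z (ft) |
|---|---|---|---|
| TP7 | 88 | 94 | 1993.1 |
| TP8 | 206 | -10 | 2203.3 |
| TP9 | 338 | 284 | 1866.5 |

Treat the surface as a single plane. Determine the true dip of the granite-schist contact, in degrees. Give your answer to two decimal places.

56.30°

Let the plane be z = a·x + b·y + c.
TP8−TP7: 118a − 104b = 210.2;  TP9−TP7: 250a + 190b = −126.6.
Solving gives a = 0.55290, b = −1.39382.
Gradient magnitude |∇z| = √(a² + b²) = √(0.30570 + 1.94274) = 1.49948.
True dip = arctan(1.49948) = 56.30°, dipping toward NNW (azimuth ≈ 338°).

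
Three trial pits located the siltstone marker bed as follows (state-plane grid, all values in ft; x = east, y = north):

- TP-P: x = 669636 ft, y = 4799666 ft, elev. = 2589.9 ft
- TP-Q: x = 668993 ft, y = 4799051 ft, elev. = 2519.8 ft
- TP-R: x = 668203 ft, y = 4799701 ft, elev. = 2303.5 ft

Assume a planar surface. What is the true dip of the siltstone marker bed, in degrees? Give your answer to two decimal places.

12.31°

Let the plane be z = a·x + b·y + c.
TP-Q−TP-P: −643a − 615b = −70.1;  TP-R−TP-P: −1433a + 35b = −286.4.
Solving gives a = 0.19760, b = −0.09261.
Gradient magnitude |∇z| = √(a² + b²) = √(0.03905 + 0.00858) = 0.21822.
True dip = arctan(0.21822) = 12.31°, dipping toward WNW (azimuth ≈ 295°).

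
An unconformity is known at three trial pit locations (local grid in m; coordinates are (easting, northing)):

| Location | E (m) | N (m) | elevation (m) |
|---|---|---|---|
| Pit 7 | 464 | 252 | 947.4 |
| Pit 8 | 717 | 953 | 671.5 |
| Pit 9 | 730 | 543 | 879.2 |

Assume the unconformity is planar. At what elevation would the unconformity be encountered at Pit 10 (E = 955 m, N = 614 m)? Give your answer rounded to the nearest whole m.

909 m

Two edge vectors: Pit 7→Pit 8 = (253, 701, -275.9), Pit 7→Pit 9 = (266, 291, -68.2).
Normal n = (Pit 7→Pit 8) × (Pit 7→Pit 9) = (32478.7, -56134.8, -112843).
So ∂z/∂E = −n_x/n_z = 0.28782 and ∂z/∂N = −n_y/n_z = −0.49746.
Intercept c from Pit 7: 947.4 − 133.55 + 125.36 = 939.21.
At (955, 614): z = 274.9 − 305.4 + 939.21 = 908.6 m.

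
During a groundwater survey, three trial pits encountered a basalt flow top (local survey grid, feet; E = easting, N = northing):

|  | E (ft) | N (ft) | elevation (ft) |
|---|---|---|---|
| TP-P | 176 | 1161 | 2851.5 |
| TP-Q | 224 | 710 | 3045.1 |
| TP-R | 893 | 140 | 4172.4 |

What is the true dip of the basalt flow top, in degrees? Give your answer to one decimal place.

Let the plane be z = a·E + b·N + c.
TP-Q−TP-P: 48a − 451b = 193.6;  TP-R−TP-P: 717a − 1021b = 1320.9.
Solving gives a = 1.45087, b = −0.27485.
Gradient magnitude |∇z| = √(a² + b²) = √(2.10503 + 0.07554) = 1.47668.
True dip = arctan(1.47668) = 55.9°, dipping toward W (azimuth ≈ 281°).

55.9°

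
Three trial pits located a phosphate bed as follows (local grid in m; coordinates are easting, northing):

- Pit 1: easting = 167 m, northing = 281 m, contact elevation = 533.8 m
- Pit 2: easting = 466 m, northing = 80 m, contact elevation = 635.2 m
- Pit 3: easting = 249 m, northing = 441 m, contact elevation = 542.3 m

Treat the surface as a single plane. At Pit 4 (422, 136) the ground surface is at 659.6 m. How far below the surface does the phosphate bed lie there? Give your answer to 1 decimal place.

Two edge vectors: Pit 1→Pit 2 = (299, -201, 101.4), Pit 1→Pit 3 = (82, 160, 8.5).
Normal n = (Pit 1→Pit 2) × (Pit 1→Pit 3) = (-17932.5, 5773.3, 64322).
So ∂z/∂easting = −n_x/n_z = 0.27879 and ∂z/∂northing = −n_y/n_z = −0.08976.
Intercept c from Pit 1: 533.8 − 46.56 + 25.22 = 512.46.
At (422, 136): z_contact = 117.65 − 12.21 + 512.46 = 617.91 m.
Depth below ground = 659.6 − 617.91 = 41.7 m.

41.7 m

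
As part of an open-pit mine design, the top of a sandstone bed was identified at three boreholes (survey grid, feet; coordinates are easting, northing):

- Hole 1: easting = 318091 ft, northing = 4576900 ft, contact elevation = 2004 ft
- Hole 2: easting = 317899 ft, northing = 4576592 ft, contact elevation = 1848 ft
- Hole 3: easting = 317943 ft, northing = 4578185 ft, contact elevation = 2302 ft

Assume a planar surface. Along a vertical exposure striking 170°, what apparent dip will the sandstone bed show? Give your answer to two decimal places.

Let the plane be z = a·easting + b·northing + c.
Hole 2−Hole 1: −192a − 308b = −156;  Hole 3−Hole 1: −148a + 1285b = 298.
Solving gives a = 0.37179, b = 0.27473.
Unit vector along 170° is (sin 170°, cos 170°) = (0.1736, -0.9848).
Slope in that direction = a·(0.1736) + b·(-0.9848) = −0.20599.
Apparent dip = arctan|0.20599| = 11.64° (true dip is 24.8°, so apparent ≤ true as expected).

11.64°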